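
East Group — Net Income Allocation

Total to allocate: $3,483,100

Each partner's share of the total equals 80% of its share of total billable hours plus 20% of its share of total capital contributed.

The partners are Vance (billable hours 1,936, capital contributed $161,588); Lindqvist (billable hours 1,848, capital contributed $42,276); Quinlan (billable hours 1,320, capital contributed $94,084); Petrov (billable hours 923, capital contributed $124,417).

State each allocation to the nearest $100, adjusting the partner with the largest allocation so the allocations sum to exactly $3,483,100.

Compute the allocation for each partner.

Vance: $1,161,600 · Lindqvist: $924,100 · Quinlan: $765,500 · Petrov: $631,900

Billable hours total 6,027; capital contributed total 422,365.
Blended shares (80% billable hours + 20% capital contributed): Vance 0.3335; Lindqvist 0.2653; Quinlan 0.2198; Petrov 0.1814.
Pro-rata amounts: Vance 1,161,588.59; Lindqvist 924,118.23; Quinlan 765,455.07; Petrov 631,938.11.
After rounding ($100): Vance $1,161,600; Lindqvist $924,100; Quinlan $765,500; Petrov $631,900. Sum = $3,483,100.
No rounding difference to absorb.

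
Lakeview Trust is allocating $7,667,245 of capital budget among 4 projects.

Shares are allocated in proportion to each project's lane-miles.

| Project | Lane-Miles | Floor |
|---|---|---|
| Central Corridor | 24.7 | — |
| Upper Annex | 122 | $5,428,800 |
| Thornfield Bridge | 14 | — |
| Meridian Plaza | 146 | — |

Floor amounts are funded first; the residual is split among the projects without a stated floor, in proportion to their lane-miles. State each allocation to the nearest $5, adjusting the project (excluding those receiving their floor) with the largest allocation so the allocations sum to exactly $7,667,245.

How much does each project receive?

Central Corridor: $299,350 · Upper Annex: $5,428,800 · Thornfield Bridge: $169,670 · Meridian Plaza: $1,769,425

Guaranteed amounts: Upper Annex $5,428,800. Remaining pool $2,238,445.
Remaining pool split over remaining lane-miles 184.7: Central Corridor 299,348.09 → $299,350; Thornfield Bridge 169,670.98 → $169,670; Meridian Plaza 1,769,425.93 → $1,769,425.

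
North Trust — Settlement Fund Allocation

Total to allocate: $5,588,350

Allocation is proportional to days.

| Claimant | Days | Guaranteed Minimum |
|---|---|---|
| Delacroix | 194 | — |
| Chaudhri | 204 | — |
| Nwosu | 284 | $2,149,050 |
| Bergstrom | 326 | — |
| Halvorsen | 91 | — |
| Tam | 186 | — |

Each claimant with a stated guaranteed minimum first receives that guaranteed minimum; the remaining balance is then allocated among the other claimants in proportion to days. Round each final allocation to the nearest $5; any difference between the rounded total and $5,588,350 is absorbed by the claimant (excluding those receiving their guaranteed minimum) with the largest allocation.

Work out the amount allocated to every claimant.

Guaranteed amounts: Nwosu $2,149,050. Balance $3,439,300.
Balance split over remaining days 1,001: Delacroix 666,557.64 → $666,560; Chaudhri 700,916.28 → $700,915; Bergstrom 1,120,091.71 → $1,120,090; Halvorsen 312,663.64 → $312,665; Tam 639,070.73 → $639,070.

Delacroix: $666,560 · Chaudhri: $700,915 · Nwosu: $2,149,050 · Bergstrom: $1,120,090 · Halvorsen: $312,665 · Tam: $639,070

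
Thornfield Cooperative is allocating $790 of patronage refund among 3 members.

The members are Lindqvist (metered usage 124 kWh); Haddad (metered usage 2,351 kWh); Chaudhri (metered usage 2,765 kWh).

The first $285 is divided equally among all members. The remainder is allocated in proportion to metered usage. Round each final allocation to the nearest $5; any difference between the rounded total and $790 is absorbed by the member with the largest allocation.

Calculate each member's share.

Lindqvist: $105 | Haddad: $320 | Chaudhri: $365

$285 shared equally gives $95 per member.
Remainder $505 by metered usage (total 5,240): Lindqvist 11.95 → $10; Haddad 226.58 → $225; Chaudhri 266.47 → $265.
Rounding difference +$5 on remainder applied to Chaudhri.
Totals: Lindqvist $95 + $10 = $105; Haddad $95 + $225 = $320; Chaudhri $95 + $270 = $365.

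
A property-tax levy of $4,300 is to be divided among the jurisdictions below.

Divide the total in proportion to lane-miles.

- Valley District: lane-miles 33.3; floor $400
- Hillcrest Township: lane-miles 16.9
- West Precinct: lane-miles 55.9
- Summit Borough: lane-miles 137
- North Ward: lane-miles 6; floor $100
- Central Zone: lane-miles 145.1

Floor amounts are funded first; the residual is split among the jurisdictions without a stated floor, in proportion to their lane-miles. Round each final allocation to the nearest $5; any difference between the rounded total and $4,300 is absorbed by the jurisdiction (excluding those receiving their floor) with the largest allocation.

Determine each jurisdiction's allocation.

Fund the minimums — Valley District $400; North Ward $100. Residual $3,800.
Residual split over remaining lane-miles 354.9: Hillcrest Township 180.95 → $180; West Precinct 598.53 → $600; Summit Borough 1,466.89 → $1,465; Central Zone 1,553.62 → $1,555.

Valley District: $400 | Hillcrest Township: $180 | West Precinct: $600 | Summit Borough: $1,465 | North Ward: $100 | Central Zone: $1,555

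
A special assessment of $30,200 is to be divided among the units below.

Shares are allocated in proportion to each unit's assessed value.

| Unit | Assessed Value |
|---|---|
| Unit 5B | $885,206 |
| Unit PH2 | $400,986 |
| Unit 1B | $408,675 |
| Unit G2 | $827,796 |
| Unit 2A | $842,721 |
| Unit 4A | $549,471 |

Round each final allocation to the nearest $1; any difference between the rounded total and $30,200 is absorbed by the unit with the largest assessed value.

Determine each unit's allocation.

Combined assessed value = 885,206 + 400,986 + 408,675 + 827,796 + 842,721 + 549,471 = 3,914,855.
Unrounded shares: Unit 5B 6,828.66; Unit PH2 3,093.29; Unit 1B 3,152.60; Unit G2 6,385.79; Unit 2A 6,500.92; Unit 4A 4,238.73.
Rounded to nearest $1: Unit 5B $6,829; Unit PH2 $3,093; Unit 1B $3,153; Unit G2 $6,386; Unit 2A $6,501; Unit 4A $4,239. Sum = $30,201.
Difference $30,200 − $30,201 = −$1 applied to largest assessed value (Unit 5B): Unit 5B becomes $6,828.

Unit 5B: $6,828 · Unit PH2: $3,093 · Unit 1B: $3,153 · Unit G2: $6,386 · Unit 2A: $6,501 · Unit 4A: $4,239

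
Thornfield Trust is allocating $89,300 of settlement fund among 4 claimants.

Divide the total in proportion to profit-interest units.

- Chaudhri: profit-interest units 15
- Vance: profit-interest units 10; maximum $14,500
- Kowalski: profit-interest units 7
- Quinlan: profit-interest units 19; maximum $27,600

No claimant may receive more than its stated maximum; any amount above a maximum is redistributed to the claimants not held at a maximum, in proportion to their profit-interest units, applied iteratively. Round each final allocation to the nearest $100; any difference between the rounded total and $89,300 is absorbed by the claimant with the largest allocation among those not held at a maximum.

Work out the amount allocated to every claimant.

Chaudhri: $32,200; Vance: $14,500; Kowalski: $15,000; Quinlan: $27,600

Combined profit-interest units = 51.
Proportional shares (ignoring caps): Chaudhri 26,264.71; Vance 17,509.80; Kowalski 12,256.86; Quinlan 33,268.63.
Cap binds for Vance ($14,500), Quinlan ($27,600); balance $47,200 reallocated over remaining profit-interest units 22.
Remaining shares: Chaudhri 32,181.82 → $32,200; Kowalski 15,018.18 → $15,000.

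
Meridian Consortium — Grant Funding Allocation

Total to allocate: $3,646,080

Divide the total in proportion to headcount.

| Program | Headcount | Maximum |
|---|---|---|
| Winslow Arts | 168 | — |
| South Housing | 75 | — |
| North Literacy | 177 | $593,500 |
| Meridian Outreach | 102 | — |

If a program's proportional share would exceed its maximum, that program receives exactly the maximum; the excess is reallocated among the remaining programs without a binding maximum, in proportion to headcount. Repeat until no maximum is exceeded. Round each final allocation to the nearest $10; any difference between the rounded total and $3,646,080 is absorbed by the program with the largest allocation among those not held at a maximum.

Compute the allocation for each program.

Sum of headcount: 522.
Pro-rata shares before constraints: Winslow Arts 1,173,451.03; South Housing 523,862.07; North Literacy 1,236,314.48; Meridian Outreach 712,452.41.
Capped: North Literacy ($593,500); remaining pool $3,052,580 reallocated over remaining headcount 345.
Remaining shares: Winslow Arts 1,486,473.74 → $1,486,470; South Housing 663,604.35 → $663,600; Meridian Outreach 902,501.91 → $902,500.
Rounding difference +$10 applied to Winslow Arts → $1,486,480.

Winslow Arts: $1,486,480 · South Housing: $663,600 · North Literacy: $593,500 · Meridian Outreach: $902,500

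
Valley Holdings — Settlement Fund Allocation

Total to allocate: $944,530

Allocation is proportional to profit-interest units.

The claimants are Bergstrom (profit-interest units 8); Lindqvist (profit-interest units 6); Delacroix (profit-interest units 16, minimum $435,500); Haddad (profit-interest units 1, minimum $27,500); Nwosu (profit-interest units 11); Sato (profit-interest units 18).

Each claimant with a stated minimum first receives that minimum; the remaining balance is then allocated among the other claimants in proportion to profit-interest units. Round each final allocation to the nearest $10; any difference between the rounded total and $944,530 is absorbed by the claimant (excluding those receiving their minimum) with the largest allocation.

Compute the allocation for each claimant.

Fund the minimums — Delacroix $435,500; Haddad $27,500. Balance $481,530.
Balance split over remaining profit-interest units 43: Bergstrom 89,586.98 → $89,590; Lindqvist 67,190.23 → $67,190; Nwosu 123,182.09 → $123,180; Sato 201,570.70 → $201,570.

Bergstrom: $89,590 | Lindqvist: $67,190 | Delacroix: $435,500 | Haddad: $27,500 | Nwosu: $123,180 | Sato: $201,570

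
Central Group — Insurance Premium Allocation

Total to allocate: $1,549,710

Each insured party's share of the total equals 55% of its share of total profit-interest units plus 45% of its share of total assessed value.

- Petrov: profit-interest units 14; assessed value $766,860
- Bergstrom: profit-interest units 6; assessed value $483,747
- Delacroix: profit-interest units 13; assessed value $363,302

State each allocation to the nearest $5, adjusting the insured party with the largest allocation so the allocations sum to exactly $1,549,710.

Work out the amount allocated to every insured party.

Petrov: $692,955 | Bergstrom: $364,000 | Delacroix: $492,755

Profit-interest units total 33; assessed value total 1,613,909.
Blended shares (55% profit-interest units + 45% assessed value): Petrov 0.4472; Bergstrom 0.2349; Delacroix 0.3180.
Proportional shares: Petrov 692,958.93; Bergstrom 363,997.91; Delacroix 492,753.16.
Rounded to nearest $5: Petrov $692,960; Bergstrom $364,000; Delacroix $492,755. Sum = $1,549,715.
Difference $1,549,710 − $1,549,715 = −$5 applied to largest allocation (Petrov): Petrov becomes $692,955.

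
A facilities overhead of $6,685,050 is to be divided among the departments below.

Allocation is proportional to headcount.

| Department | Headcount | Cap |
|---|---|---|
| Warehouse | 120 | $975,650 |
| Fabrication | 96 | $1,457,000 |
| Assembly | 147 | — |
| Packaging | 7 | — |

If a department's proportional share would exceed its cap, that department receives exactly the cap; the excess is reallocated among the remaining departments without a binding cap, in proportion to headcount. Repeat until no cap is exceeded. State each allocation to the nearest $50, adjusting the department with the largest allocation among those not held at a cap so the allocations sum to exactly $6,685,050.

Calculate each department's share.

Combined headcount = 370.
Unconstrained shares: Warehouse 2,168,124.32; Fabrication 1,734,499.46; Assembly 2,655,952.30; Packaging 126,473.92.
Held at cap: Warehouse ($975,650), Fabrication ($1,457,000); balance $4,252,400 reallocated over remaining headcount 154.
Remaining shares: Assembly 4,059,109.09 → $4,059,100; Packaging 193,290.91 → $193,300.

Warehouse: $975,650; Fabrication: $1,457,000; Assembly: $4,059,100; Packaging: $193,300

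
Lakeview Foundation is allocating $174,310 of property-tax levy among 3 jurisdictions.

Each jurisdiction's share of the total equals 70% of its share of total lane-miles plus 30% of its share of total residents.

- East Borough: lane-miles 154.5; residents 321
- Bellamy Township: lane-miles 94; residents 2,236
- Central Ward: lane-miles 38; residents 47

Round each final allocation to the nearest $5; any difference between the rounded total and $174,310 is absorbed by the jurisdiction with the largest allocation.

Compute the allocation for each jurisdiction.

Totals — lane-miles 286.5, residents 2,604.
Combined weights (70% lane-miles + 30% residents): East Borough 0.4145; Bellamy Township 0.4873; Central Ward 0.0983.
Raw shares: East Borough 72,246.00; Bellamy Township 84,936.40; Central Ward 17,127.60.
Rounded to nearest $5: East Borough $72,245; Bellamy Township $84,935; Central Ward $17,130. Sum = $174,310.
Sum already equals the total — no adjustment.

East Borough: $72,245; Bellamy Township: $84,935; Central Ward: $17,130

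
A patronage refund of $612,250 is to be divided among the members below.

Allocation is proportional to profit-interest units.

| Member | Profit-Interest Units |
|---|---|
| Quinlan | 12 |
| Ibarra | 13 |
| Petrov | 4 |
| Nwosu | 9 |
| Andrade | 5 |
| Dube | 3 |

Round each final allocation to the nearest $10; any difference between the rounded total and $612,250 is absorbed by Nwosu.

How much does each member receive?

Combined profit-interest units = 46.
Proportional shares: Quinlan 12/46 × $612,250 = 159,717.39; Ibarra 13/46 × $612,250 = 173,027.17; Petrov 4/46 × $612,250 = 53,239.13; Nwosu 9/46 × $612,250 = 119,788.04; Andrade 5/46 × $612,250 = 66,548.91; Dube 3/46 × $612,250 = 39,929.35.
After rounding ($10): Quinlan $159,720; Ibarra $173,030; Petrov $53,240; Nwosu $119,790; Andrade $66,550; Dube $39,930. Sum = $612,260.
Difference $612,250 − $612,260 = −$10 applied to Nwosu: Nwosu becomes $119,780.

Quinlan: $159,720 | Ibarra: $173,030 | Petrov: $53,240 | Nwosu: $119,780 | Andrade: $66,550 | Dube: $39,930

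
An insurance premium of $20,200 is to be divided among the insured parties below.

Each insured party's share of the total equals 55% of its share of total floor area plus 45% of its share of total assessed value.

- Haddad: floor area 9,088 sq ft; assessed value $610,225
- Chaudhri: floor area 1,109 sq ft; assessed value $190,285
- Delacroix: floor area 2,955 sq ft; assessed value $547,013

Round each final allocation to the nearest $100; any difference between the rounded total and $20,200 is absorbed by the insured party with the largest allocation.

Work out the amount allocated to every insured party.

Haddad: $11,800 · Chaudhri: $2,200 · Delacroix: $6,200

Floor area total 13,152; assessed value total 1,347,523.
Combined weights (55% floor area + 45% assessed value): Haddad 0.5838; Chaudhri 0.1099; Delacroix 0.3062.
Unrounded shares: Haddad 11,793.38; Chaudhri 2,220.42; Delacroix 6,186.19.
Rounded to nearest $100: Haddad $11,800; Chaudhri $2,200; Delacroix $6,200. Sum = $20,200.
No rounding difference to absorb.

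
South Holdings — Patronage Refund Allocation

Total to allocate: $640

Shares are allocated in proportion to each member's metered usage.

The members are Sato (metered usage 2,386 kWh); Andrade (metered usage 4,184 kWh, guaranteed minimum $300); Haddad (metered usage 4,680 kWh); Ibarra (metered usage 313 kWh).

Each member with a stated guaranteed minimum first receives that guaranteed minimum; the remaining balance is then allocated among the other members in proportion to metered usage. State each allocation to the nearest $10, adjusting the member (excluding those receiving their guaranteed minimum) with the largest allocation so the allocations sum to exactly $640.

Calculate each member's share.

Sato: $110 | Andrade: $300 | Haddad: $220 | Ibarra: $10

Fund the minimums — Andrade $300. Balance $340.
Balance split over remaining metered usage 7,379: Sato 109.94 → $110; Haddad 215.64 → $220; Ibarra 14.42 → $10.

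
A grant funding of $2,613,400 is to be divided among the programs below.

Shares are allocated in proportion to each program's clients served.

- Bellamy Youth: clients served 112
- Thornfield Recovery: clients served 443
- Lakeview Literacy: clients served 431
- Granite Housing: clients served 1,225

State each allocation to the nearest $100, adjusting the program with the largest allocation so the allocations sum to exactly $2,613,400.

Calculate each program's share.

Sum of clients served: 2,211.
Pro-rata amounts: Bellamy Youth 112/2,211 × $2,613,400 = 132,383.90; Thornfield Recovery 443/2,211 × $2,613,400 = 523,625.60; Lakeview Literacy 431/2,211 × $2,613,400 = 509,441.61; Granite Housing 1,225/2,211 × $2,613,400 = 1,447,948.89.
After rounding ($100): Bellamy Youth $132,400; Thornfield Recovery $523,600; Lakeview Literacy $509,400; Granite Housing $1,447,900. Sum = $2,613,300.
Difference $2,613,400 − $2,613,300 = +$100 applied to largest allocation (Granite Housing): Granite Housing becomes $1,448,000.

Bellamy Youth: $132,400; Thornfield Recovery: $523,600; Lakeview Literacy: $509,400; Granite Housing: $1,448,000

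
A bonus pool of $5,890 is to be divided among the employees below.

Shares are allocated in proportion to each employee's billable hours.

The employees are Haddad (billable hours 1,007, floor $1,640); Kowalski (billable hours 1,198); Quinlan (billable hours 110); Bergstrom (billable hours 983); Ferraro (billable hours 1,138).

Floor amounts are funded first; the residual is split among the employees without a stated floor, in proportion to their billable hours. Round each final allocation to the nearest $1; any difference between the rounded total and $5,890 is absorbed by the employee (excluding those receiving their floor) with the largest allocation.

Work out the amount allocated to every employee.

Fund the minimums — Haddad $1,640. Remaining pool $4,250.
Remaining pool split over remaining billable hours 3,429: Kowalski 1,484.84 → $1,485; Quinlan 136.34 → $136; Bergstrom 1,218.36 → $1,218; Ferraro 1,410.47 → $1,410.
Rounding difference +$1 applied to Kowalski → $1,486.

Haddad: $1,640; Kowalski: $1,486; Quinlan: $136; Bergstrom: $1,218; Ferraro: $1,410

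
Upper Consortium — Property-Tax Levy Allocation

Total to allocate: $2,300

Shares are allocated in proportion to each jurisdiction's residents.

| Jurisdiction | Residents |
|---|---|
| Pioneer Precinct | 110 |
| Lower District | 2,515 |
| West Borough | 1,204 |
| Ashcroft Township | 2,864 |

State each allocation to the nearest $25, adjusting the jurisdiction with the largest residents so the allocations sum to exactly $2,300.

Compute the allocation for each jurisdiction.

Residents total: 6,693.
Unrounded shares: Pioneer Precinct 110/6,693 × $2,300 = 37.80; Lower District 2,515/6,693 × $2,300 = 864.26; West Borough 1,204/6,693 × $2,300 = 413.75; Ashcroft Township 2,864/6,693 × $2,300 = 984.19.
After rounding ($25): Pioneer Precinct $50; Lower District $875; West Borough $425; Ashcroft Township $975. Sum = $2,325.
Difference $2,300 − $2,325 = −$25 applied to largest residents (Ashcroft Township): Ashcroft Township becomes $950.

Pioneer Precinct: $50 | Lower District: $875 | West Borough: $425 | Ashcroft Township: $950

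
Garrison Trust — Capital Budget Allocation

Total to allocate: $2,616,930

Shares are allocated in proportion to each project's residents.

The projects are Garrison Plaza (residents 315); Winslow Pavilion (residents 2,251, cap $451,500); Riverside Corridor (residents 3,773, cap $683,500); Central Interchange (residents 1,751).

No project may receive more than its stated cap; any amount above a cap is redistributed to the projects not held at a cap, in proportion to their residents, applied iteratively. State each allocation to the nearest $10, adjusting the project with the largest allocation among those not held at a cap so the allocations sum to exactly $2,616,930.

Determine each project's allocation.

Garrison Plaza: $225,950 | Winslow Pavilion: $451,500 | Riverside Corridor: $683,500 | Central Interchange: $1,255,980

Combined residents = 8,090.
Proportional shares (ignoring caps): Garrison Plaza 101,895.30; Winslow Pavilion 728,147.02; Riverside Corridor 1,220,479.22; Central Interchange 566,408.46.
Cap binds for Winslow Pavilion ($451,500), Riverside Corridor ($683,500); residual $1,481,930 reallocated over remaining residents 2,066.
Remaining shares: Garrison Plaza 225,947.70 → $225,950; Central Interchange 1,255,982.30 → $1,255,980.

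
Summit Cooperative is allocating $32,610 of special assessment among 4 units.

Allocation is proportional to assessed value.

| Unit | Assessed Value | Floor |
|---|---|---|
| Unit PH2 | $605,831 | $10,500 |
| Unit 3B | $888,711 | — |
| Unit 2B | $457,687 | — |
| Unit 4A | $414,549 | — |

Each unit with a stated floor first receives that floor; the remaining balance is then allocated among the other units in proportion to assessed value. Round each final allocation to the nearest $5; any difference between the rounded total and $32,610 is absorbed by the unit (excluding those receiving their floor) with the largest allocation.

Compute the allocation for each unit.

Unit PH2: $10,500 | Unit 3B: $11,160 | Unit 2B: $5,745 | Unit 4A: $5,205

Fund the minimums — Unit PH2 $10,500. Remaining pool $22,110.
Remaining pool split over remaining assessed value 1,760,947: Unit 3B 11,158.43 → $11,160; Unit 2B 5,746.60 → $5,745; Unit 4A 5,204.97 → $5,205.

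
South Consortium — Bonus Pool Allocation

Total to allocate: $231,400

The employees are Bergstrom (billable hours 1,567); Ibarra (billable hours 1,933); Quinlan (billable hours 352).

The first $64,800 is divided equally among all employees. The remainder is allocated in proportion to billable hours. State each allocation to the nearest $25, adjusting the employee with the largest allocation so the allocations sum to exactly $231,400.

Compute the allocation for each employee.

Equal tier: $64,800 ÷ 3 = $21,600 apiece.
Remainder $166,600 by billable hours (total 3,852): Bergstrom 67,773.16 → $67,775; Ibarra 83,602.75 → $83,600; Quinlan 15,224.09 → $15,225.
Totals: Bergstrom $21,600 + $67,775 = $89,375; Ibarra $21,600 + $83,600 = $105,200; Quinlan $21,600 + $15,225 = $36,825.

Bergstrom: $89,375; Ibarra: $105,200; Quinlan: $36,825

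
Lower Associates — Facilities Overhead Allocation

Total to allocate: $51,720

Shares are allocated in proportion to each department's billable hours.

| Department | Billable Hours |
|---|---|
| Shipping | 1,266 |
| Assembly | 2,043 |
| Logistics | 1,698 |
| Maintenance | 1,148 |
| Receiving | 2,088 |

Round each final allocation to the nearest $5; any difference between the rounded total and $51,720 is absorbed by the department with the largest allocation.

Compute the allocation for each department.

Billable hours total: 8,243.
Unrounded shares: Shipping 1,266/8,243 × $51,720 = 7,943.41; Assembly 2,043/8,243 × $51,720 = 12,818.63; Logistics 1,698/8,243 × $51,720 = 10,653.96; Maintenance 1,148/8,243 × $51,720 = 7,203.03; Receiving 2,088/8,243 × $51,720 = 13,100.98.
After rounding ($5): Shipping $7,945; Assembly $12,820; Logistics $10,655; Maintenance $7,205; Receiving $13,100. Sum = $51,725.
Difference $51,720 − $51,725 = −$5 applied to largest allocation (Receiving): Receiving becomes $13,095.

Shipping: $7,945; Assembly: $12,820; Logistics: $10,655; Maintenance: $7,205; Receiving: $13,095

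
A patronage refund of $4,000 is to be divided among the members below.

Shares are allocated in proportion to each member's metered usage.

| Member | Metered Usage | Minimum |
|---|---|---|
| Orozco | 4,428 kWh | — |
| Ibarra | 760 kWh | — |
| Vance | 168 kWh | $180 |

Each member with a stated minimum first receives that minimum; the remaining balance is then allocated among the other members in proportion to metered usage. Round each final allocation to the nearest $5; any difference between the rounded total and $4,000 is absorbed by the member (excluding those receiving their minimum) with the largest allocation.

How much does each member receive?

Guaranteed amounts: Vance $180. Residual $3,820.
Residual split over remaining metered usage 5,188: Orozco 3,260.40 → $3,260; Ibarra 559.60 → $560.

Orozco: $3,260 · Ibarra: $560 · Vance: $180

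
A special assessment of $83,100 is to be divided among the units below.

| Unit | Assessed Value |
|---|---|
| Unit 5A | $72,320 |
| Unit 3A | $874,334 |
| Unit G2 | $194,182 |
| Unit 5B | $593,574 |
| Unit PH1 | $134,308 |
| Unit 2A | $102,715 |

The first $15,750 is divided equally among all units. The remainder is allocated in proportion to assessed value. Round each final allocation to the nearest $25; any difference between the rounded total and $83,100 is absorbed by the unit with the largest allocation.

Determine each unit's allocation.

Unit 5A: $5,100 | Unit 3A: $32,500 | Unit G2: $9,250 | Unit 5B: $22,900 | Unit PH1: $7,225 | Unit 2A: $6,125

Equal tier: $15,750 ÷ 6 = $2,625 apiece.
Remainder $67,350 by assessed value (total 1,971,433): Unit 5A 2,470.67 → $2,475; Unit 3A 29,869.84 → $29,875; Unit G2 6,633.83 → $6,625; Unit 5B 20,278.25 → $20,275; Unit PH1 4,588.36 → $4,600; Unit 2A 3,509.05 → $3,500.
Totals: Unit 5A $2,625 + $2,475 = $5,100; Unit 3A $2,625 + $29,875 = $32,500; Unit G2 $2,625 + $6,625 = $9,250; Unit 5B $2,625 + $20,275 = $22,900; Unit PH1 $2,625 + $4,600 = $7,225; Unit 2A $2,625 + $3,500 = $6,125.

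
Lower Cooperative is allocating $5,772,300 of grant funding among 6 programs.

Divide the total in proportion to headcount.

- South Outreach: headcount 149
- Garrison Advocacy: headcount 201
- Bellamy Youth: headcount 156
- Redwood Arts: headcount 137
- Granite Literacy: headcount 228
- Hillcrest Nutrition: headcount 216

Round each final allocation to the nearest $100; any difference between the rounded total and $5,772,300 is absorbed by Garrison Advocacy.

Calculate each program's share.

Total headcount = 1,087.
Raw shares: South Outreach 149/1,087 × $5,772,300 = 791,235.23; Garrison Advocacy 201/1,087 × $5,772,300 = 1,067,371.02; Bellamy Youth 156/1,087 × $5,772,300 = 828,407.36; Redwood Arts 137/1,087 × $5,772,300 = 727,511.59; Granite Literacy 228/1,087 × $5,772,300 = 1,210,749.22; Hillcrest Nutrition 216/1,087 × $5,772,300 = 1,147,025.57.
Rounded to nearest $100: South Outreach $791,200; Garrison Advocacy $1,067,400; Bellamy Youth $828,400; Redwood Arts $727,500; Granite Literacy $1,210,700; Hillcrest Nutrition $1,147,000. Sum = $5,772,200.
Difference $5,772,300 − $5,772,200 = +$100 applied to Garrison Advocacy: Garrison Advocacy becomes $1,067,500.

South Outreach: $791,200 | Garrison Advocacy: $1,067,500 | Bellamy Youth: $828,400 | Redwood Arts: $727,500 | Granite Literacy: $1,210,700 | Hillcrest Nutrition: $1,147,000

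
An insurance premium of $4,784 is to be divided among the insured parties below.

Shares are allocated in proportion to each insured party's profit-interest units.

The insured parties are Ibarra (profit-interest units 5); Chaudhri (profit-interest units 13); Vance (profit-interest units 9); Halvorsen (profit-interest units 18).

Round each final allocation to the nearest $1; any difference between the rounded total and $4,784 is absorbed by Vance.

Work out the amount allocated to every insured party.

Total profit-interest units = 45.
Unrounded shares: Ibarra 5/45 × $4,784 = 531.56; Chaudhri 13/45 × $4,784 = 1,382.04; Vance 9/45 × $4,784 = 956.80; Halvorsen 18/45 × $4,784 = 1,913.60.
Rounded to nearest $1: Ibarra $532; Chaudhri $1,382; Vance $957; Halvorsen $1,914. Sum = $4,785.
Difference $4,784 − $4,785 = −$1 applied to Vance: Vance becomes $956.

Ibarra: $532; Chaudhri: $1,382; Vance: $956; Halvorsen: $1,914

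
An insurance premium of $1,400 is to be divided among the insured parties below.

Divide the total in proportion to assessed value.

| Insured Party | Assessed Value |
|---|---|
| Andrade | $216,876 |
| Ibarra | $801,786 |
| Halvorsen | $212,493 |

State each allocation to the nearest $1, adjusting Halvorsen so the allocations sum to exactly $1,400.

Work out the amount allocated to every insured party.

Andrade: $247 | Ibarra: $912 | Halvorsen: $241

Assessed value total: 1,231,155.
Proportional shares: Andrade 216,876/1,231,155 × $1,400 = 246.62; Ibarra 801,786/1,231,155 × $1,400 = 911.75; Halvorsen 212,493/1,231,155 × $1,400 = 241.64.
At nearest $1: Andrade $247; Ibarra $912; Halvorsen $242. Sum = $1,401.
Difference $1,400 − $1,401 = −$1 applied to Halvorsen: Halvorsen becomes $241.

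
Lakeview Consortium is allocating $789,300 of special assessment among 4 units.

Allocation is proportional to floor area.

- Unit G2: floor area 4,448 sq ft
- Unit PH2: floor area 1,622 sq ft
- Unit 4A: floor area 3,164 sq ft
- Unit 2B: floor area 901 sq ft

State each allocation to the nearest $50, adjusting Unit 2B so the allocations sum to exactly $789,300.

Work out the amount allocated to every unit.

Floor area total: 10,135.
Unrounded shares: Unit G2 4,448/10,135 × $789,300 = 346,404.18; Unit PH2 1,622/10,135 × $789,300 = 126,319.15; Unit 4A 3,164/10,135 × $789,300 = 246,408.01; Unit 2B 901/10,135 × $789,300 = 70,168.65.
Rounded to nearest $50: Unit G2 $346,400; Unit PH2 $126,300; Unit 4A $246,400; Unit 2B $70,150. Sum = $789,250.
Difference $789,300 − $789,250 = +$50 applied to Unit 2B: Unit 2B becomes $70,200.

Unit G2: $346,400 · Unit PH2: $126,300 · Unit 4A: $246,400 · Unit 2B: $70,200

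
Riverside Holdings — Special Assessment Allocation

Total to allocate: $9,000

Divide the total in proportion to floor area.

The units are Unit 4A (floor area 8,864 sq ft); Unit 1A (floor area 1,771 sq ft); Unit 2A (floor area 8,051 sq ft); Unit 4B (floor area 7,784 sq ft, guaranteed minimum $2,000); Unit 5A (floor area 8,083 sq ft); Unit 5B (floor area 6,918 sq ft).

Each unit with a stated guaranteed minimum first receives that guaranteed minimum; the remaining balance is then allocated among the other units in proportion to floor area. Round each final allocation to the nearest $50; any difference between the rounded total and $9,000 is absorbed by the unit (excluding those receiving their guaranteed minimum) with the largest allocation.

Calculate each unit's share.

Unit 4A: $1,850 | Unit 1A: $350 | Unit 2A: $1,650 | Unit 4B: $2,000 | Unit 5A: $1,700 | Unit 5B: $1,450

Minimums first: Unit 4B $2,000. Balance $7,000.
Balance split over remaining floor area 33,687: Unit 4A 1,841.90 → $1,850; Unit 1A 368.01 → $350; Unit 2A 1,672.96 → $1,650; Unit 5A 1,679.61 → $1,700; Unit 5B 1,437.53 → $1,450.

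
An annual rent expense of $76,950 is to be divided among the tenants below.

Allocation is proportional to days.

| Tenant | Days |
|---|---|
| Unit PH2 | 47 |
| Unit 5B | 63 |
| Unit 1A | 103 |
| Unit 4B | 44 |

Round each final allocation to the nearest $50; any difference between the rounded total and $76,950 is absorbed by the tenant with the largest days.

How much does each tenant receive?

Sum of days: 257.
Pro-rata amounts: Unit PH2 47/257 × $76,950 = 14,072.57; Unit 5B 63/257 × $76,950 = 18,863.23; Unit 1A 103/257 × $76,950 = 30,839.88; Unit 4B 44/257 × $76,950 = 13,174.32.
Rounded to nearest $50: Unit PH2 $14,050; Unit 5B $18,850; Unit 1A $30,850; Unit 4B $13,150. Sum = $76,900.
Difference $76,950 − $76,900 = +$50 applied to largest days (Unit 1A): Unit 1A becomes $30,900.

Unit PH2: $14,050 · Unit 5B: $18,850 · Unit 1A: $30,900 · Unit 4B: $13,150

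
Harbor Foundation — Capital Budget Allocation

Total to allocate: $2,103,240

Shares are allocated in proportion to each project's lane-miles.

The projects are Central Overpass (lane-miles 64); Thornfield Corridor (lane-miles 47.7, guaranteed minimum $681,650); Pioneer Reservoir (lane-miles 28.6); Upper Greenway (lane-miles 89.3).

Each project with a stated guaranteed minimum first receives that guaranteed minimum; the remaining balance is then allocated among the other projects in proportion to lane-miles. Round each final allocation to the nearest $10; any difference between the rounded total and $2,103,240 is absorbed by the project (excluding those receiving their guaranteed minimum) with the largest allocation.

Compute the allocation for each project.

Central Overpass: $500,170; Thornfield Corridor: $681,650; Pioneer Reservoir: $223,520; Upper Greenway: $697,900

Minimums first: Thornfield Corridor $681,650. Balance $1,421,590.
Balance split over remaining lane-miles 181.9: Central Overpass 500,174.60 → $500,170; Pioneer Reservoir 223,515.53 → $223,520; Upper Greenway 697,899.87 → $697,900.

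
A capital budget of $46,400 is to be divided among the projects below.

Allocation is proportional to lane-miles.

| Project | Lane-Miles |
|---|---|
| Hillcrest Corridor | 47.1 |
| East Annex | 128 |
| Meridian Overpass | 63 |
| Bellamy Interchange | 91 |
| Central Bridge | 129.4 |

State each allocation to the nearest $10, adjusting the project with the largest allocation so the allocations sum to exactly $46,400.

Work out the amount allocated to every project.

Total lane-miles = 458.5.
Raw shares: Hillcrest Corridor 47.1/458.5 × $46,400 = 4,766.50; East Annex 128/458.5 × $46,400 = 12,953.54; Meridian Overpass 63/458.5 × $46,400 = 6,375.57; Bellamy Interchange 91/458.5 × $46,400 = 9,209.16; Central Bridge 129.4/458.5 × $46,400 = 13,095.22.
After rounding ($10): Hillcrest Corridor $4,770; East Annex $12,950; Meridian Overpass $6,380; Bellamy Interchange $9,210; Central Bridge $13,100. Sum = $46,410.
Difference $46,400 − $46,410 = −$10 applied to largest allocation (Central Bridge): Central Bridge becomes $13,090.

Hillcrest Corridor: $4,770 · East Annex: $12,950 · Meridian Overpass: $6,380 · Bellamy Interchange: $9,210 · Central Bridge: $13,090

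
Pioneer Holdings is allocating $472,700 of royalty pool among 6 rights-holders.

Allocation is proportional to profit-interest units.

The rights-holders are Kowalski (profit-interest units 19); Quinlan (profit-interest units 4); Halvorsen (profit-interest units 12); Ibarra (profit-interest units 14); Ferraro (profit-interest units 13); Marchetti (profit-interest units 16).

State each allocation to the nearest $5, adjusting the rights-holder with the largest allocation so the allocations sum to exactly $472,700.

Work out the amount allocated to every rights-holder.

Sum of profit-interest units: 78.
Proportional shares: Kowalski 19/78 × $472,700 = 115,144.87; Quinlan 4/78 × $472,700 = 24,241.03; Halvorsen 12/78 × $472,700 = 72,723.08; Ibarra 14/78 × $472,700 = 84,843.59; Ferraro 13/78 × $472,700 = 78,783.33; Marchetti 16/78 × $472,700 = 96,964.10.
At nearest $5: Kowalski $115,145; Quinlan $24,240; Halvorsen $72,725; Ibarra $84,845; Ferraro $78,785; Marchetti $96,965. Sum = $472,705.
Difference $472,700 − $472,705 = −$5 applied to largest allocation (Kowalski): Kowalski becomes $115,140.

Kowalski: $115,140 · Quinlan: $24,240 · Halvorsen: $72,725 · Ibarra: $84,845 · Ferraro: $78,785 · Marchetti: $96,965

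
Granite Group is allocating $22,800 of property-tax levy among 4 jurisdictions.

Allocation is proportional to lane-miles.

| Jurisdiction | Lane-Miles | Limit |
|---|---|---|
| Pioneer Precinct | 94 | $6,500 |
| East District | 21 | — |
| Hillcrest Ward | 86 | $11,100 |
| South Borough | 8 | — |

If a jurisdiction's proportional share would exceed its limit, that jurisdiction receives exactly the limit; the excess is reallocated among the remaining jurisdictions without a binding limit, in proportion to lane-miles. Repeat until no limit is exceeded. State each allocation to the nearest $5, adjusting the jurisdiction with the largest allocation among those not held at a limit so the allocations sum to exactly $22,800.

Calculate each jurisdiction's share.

Pioneer Precinct: $6,500 | East District: $3,765 | Hillcrest Ward: $11,100 | South Borough: $1,435

Sum of lane-miles: 209.
Proportional shares (ignoring caps): Pioneer Precinct 10,254.55; East District 2,290.91; Hillcrest Ward 9,381.82; South Borough 872.73.
Capped: Pioneer Precinct ($6,500); balance $16,300 reallocated over remaining lane-miles 115.
Capped: Hillcrest Ward ($11,100); balance $5,200 reallocated over remaining lane-miles 29.
Redistributed shares: East District 3,765.52 → $3,765; South Borough 1,434.48 → $1,435.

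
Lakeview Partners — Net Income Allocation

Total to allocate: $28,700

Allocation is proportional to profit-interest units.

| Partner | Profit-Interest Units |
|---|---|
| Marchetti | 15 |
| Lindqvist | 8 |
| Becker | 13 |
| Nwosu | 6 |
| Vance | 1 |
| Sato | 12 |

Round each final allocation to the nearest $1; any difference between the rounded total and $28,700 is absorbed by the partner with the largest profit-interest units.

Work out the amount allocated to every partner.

Profit-interest units total: 55.
Proportional shares: Marchetti 15/55 × $28,700 = 7,827.27; Lindqvist 8/55 × $28,700 = 4,174.55; Becker 13/55 × $28,700 = 6,783.64; Nwosu 6/55 × $28,700 = 3,130.91; Vance 1/55 × $28,700 = 521.82; Sato 12/55 × $28,700 = 6,261.82.
At nearest $1: Marchetti $7,827; Lindqvist $4,175; Becker $6,784; Nwosu $3,131; Vance $522; Sato $6,262. Sum = $28,701.
Difference $28,700 − $28,701 = −$1 applied to largest profit-interest units (Marchetti): Marchetti becomes $7,826.

Marchetti: $7,826; Lindqvist: $4,175; Becker: $6,784; Nwosu: $3,131; Vance: $522; Sato: $6,262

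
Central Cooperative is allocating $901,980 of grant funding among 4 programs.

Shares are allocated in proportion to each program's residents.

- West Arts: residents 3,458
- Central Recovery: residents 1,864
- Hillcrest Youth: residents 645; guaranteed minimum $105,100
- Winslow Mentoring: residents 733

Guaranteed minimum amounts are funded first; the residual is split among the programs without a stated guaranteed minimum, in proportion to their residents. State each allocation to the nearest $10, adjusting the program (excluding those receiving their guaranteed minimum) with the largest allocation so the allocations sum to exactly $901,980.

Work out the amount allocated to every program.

Fund the minimums — Hillcrest Youth $105,100. Remaining pool $796,880.
Remaining pool split over remaining residents 6,055: West Arts 455,096.79 → $455,100; Central Recovery 245,315.33 → $245,320; Winslow Mentoring 96,467.88 → $96,470.
Rounding difference −$10 applied to West Arts → $455,090.

West Arts: $455,090 · Central Recovery: $245,320 · Hillcrest Youth: $105,100 · Winslow Mentoring: $96,470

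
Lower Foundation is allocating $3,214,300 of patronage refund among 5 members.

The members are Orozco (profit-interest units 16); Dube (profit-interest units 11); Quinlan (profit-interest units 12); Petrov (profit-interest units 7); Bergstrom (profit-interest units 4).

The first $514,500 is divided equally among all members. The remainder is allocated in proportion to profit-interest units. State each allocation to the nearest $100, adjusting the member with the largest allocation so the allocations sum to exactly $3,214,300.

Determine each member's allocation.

Equal tier: $514,500 ÷ 5 = $102,900 apiece.
Remainder $2,699,800 by profit-interest units (total 50): Orozco 863,936.00 → $863,900; Dube 593,956.00 → $594,000; Quinlan 647,952.00 → $648,000; Petrov 377,972.00 → $378,000; Bergstrom 215,984.00 → $216,000.
Rounding difference −$100 on remainder applied to Orozco.
Totals: Orozco $102,900 + $863,800 = $966,700; Dube $102,900 + $594,000 = $696,900; Quinlan $102,900 + $648,000 = $750,900; Petrov $102,900 + $378,000 = $480,900; Bergstrom $102,900 + $216,000 = $318,900.

Orozco: $966,700 | Dube: $696,900 | Quinlan: $750,900 | Petrov: $480,900 | Bergstrom: $318,900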